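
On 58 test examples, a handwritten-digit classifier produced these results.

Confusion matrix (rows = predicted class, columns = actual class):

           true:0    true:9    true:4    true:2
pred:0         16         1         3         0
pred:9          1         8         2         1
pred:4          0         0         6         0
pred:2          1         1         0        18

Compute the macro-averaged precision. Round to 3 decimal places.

0.842

Per-class precision (TP/(TP+FP)):
  0: TP=16, FP=1+3+0=4 → 16/20 = 0.8000
  9: TP=8, FP=1+2+1=4 → 8/12 = 0.6667
  4: TP=6, FP=0+0+0=0 → 6/6 = 1.0000
  2: TP=18, FP=1+1+0=2 → 18/20 = 0.9000
Macro-precision = mean = (0.8000 + 0.6667 + 1.0000 + 0.9000) / 4 = 0.842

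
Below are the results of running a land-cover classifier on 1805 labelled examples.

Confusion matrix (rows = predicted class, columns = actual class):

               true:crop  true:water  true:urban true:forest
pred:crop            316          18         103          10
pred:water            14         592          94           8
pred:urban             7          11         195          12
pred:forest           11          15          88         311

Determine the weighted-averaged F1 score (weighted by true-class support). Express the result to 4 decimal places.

Per-class F1 score (2·TP/(2·TP+FP+FN)):
  crop: TP=316, FP=18+103+10=131, FN=14+7+11=32 → 632/795 = 0.79497
  water: TP=592, FP=14+94+8=116, FN=18+11+15=44 → 1184/1344 = 0.88095
  urban: TP=195, FP=7+11+12=30, FN=103+94+88=285 → 390/705 = 0.55319
  forest: TP=311, FP=11+15+88=114, FN=10+8+12=30 → 622/766 = 0.81201
Weighted-F1 score = Σ (supportᵢ/N)·F1 scoreᵢ with N=1805: (348/1805)·0.79497 + (636/1805)·0.88095 + (480/1805)·0.55319 + (341/1805)·0.81201 = 0.7642

0.7642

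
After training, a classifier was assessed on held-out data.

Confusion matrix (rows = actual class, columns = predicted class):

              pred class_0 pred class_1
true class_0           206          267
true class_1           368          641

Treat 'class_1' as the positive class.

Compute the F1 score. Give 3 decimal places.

Precision = TP/(TP+FP) = 641/908 = 0.7059
Recall = TP/(TP+FN) = 641/1009 = 0.6353
F1 = 2·TP/(2·TP+FP+FN) = 1282/1917 = 0.669

0.669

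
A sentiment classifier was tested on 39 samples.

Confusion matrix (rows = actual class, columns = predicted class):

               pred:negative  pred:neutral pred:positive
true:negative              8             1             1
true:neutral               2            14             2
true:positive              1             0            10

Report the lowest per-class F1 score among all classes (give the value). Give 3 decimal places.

Per-class F1 score (2·TP/(2·TP+FP+FN)):
  negative: TP=8, FP=2+1=3, FN=1+1=2 → 16/21 = 0.7619
  neutral: TP=14, FP=1+0=1, FN=2+2=4 → 28/33 = 0.8485
  positive: TP=10, FP=1+2=3, FN=1+0=1 → 20/24 = 0.8333
Lowest is class 'negative' with F1 score = 0.762.

0.762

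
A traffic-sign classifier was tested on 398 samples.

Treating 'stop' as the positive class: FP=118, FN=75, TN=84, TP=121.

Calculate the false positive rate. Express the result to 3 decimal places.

FPR = FP/(FP+TN) = 118/(118+84) = 0.584

0.584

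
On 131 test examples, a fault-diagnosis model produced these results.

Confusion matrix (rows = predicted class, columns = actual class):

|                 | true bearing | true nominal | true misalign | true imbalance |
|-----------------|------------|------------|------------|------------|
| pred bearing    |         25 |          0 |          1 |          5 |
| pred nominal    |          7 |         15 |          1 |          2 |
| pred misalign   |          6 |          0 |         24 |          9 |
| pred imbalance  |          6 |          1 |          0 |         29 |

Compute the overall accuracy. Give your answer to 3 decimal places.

Accuracy = trace / total = (25+15+24+29=93) / 131 = 93/131 = 0.710

0.710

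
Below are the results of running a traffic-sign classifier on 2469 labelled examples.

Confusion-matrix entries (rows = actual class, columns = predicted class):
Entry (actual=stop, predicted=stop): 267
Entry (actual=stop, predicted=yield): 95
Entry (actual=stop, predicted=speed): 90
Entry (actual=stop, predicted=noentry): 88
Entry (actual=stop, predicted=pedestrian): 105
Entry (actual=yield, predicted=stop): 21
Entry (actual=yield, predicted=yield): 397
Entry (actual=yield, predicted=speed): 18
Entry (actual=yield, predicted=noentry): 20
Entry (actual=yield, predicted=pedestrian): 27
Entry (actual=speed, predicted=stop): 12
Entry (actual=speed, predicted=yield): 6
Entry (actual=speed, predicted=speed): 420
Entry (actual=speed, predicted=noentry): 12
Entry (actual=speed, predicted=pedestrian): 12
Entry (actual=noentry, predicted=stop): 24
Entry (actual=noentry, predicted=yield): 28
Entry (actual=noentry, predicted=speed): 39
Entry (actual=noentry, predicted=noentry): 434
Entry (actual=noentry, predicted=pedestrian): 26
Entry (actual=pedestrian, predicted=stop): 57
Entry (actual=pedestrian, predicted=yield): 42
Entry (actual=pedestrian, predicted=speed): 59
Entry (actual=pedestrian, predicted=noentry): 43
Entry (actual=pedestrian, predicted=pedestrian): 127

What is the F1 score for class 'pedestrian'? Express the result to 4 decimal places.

0.4064

Take TP from the diagonal, FP from the rest of the 'pedestrian' prediction marginal, FN from the rest of the 'pedestrian' actual marginal.
F1 score = 2·TP/(2·TP+FP+FN).
pedestrian: TP=127, FP=105+27+12+26=170, FN=57+42+59+43=201 → 254/625 = 0.40640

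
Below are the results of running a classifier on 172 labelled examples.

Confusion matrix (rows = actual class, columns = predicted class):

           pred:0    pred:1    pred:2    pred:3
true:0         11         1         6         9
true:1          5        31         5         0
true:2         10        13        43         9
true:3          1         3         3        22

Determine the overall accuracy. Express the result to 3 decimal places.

0.622

Accuracy = trace / total = (11+31+43+22=107) / 172 = 107/172 = 0.622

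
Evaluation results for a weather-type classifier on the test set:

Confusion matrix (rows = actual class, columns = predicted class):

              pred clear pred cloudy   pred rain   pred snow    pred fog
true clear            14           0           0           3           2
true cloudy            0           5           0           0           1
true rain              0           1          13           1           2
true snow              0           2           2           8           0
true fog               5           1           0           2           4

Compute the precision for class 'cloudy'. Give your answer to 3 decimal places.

0.556

Take TP from the diagonal, FP from the rest of the 'cloudy' prediction marginal, FN from the rest of the 'cloudy' actual marginal.
precision = TP/(TP+FP).
cloudy: TP=5, FP=0+1+2+1=4 → 5/9 = 0.5556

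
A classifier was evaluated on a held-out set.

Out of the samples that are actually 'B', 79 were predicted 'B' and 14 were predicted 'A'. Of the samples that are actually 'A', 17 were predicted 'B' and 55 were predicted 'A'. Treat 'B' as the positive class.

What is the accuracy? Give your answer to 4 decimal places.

0.8121

Accuracy = (TP+TN)/N = (79+55)/165 = 0.8121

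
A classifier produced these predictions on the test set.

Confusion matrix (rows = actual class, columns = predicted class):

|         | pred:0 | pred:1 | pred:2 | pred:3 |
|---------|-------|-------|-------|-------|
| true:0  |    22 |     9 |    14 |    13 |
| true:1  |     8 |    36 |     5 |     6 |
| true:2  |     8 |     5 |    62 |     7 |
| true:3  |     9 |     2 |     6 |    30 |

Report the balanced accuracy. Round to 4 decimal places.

0.6071

Balanced accuracy = mean of per-class recall.
  0: recall = 22/58 = 0.37931
  1: recall = 36/55 = 0.65455
  2: recall = 62/82 = 0.75610
  3: recall = 30/47 = 0.63830
Mean = (0.37931 + 0.65455 + 0.75610 + 0.63830) / 4 = 0.6071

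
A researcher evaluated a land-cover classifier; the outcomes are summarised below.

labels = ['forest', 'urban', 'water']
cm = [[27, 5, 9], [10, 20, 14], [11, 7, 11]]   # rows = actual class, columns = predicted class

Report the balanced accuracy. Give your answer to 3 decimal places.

0.497

Balanced accuracy = mean of per-class recall.
  forest: recall = 27/41 = 0.6585
  urban: recall = 20/44 = 0.4545
  water: recall = 11/29 = 0.3793
Mean = (0.6585 + 0.4545 + 0.3793) / 3 = 0.497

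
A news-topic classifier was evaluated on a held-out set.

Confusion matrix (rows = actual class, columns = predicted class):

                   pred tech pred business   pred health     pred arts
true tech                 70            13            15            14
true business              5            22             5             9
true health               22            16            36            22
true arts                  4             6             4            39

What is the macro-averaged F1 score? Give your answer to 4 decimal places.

Per-class F1 score (2·TP/(2·TP+FP+FN)):
  tech: TP=70, FP=5+22+4=31, FN=13+15+14=42 → 140/213 = 0.65728
  business: TP=22, FP=13+16+6=35, FN=5+5+9=19 → 44/98 = 0.44898
  health: TP=36, FP=15+5+4=24, FN=22+16+22=60 → 72/156 = 0.46154
  arts: TP=39, FP=14+9+22=45, FN=4+6+4=14 → 78/137 = 0.56934
Macro-F1 score = mean = (0.65728 + 0.44898 + 0.46154 + 0.56934) / 4 = 0.5343

0.5343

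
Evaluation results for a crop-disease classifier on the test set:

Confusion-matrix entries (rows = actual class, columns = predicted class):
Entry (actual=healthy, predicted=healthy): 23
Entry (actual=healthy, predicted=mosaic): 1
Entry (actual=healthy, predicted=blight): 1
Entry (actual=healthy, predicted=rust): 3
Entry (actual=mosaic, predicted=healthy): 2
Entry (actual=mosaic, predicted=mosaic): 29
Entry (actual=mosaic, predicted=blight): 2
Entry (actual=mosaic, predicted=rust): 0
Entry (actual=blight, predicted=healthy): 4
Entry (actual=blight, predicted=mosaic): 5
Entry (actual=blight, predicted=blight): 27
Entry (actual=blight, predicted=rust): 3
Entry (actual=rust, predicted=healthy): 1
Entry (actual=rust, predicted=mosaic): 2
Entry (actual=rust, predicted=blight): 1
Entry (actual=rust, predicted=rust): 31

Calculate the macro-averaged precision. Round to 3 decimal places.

Per-class precision (TP/(TP+FP)):
  healthy: TP=23, FP=2+4+1=7 → 23/30 = 0.7667
  mosaic: TP=29, FP=1+5+2=8 → 29/37 = 0.7838
  blight: TP=27, FP=1+2+1=4 → 27/31 = 0.8710
  rust: TP=31, FP=3+0+3=6 → 31/37 = 0.8378
Macro-precision = mean = (0.7667 + 0.7838 + 0.8710 + 0.8378) / 4 = 0.815

0.815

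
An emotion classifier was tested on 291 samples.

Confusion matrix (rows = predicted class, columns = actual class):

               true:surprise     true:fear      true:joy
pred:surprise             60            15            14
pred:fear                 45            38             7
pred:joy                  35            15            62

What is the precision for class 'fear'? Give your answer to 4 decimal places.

0.4222

One-vs-rest for 'fear': TP = diagonal; FP = other classes predicted 'fear'; FN = 'fear' predicted as other.
precision = TP/(TP+FP).
fear: TP=38, FP=45+7=52 → 38/90 = 0.42222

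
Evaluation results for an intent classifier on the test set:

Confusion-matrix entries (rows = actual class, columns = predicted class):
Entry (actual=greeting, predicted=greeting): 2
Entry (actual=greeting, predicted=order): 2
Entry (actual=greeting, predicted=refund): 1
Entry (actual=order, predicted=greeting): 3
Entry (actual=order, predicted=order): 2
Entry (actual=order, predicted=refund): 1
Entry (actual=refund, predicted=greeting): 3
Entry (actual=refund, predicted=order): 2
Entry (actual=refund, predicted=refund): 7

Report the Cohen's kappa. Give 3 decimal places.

Observed agreement pₒ = trace/N = 11/23 = 0.4783
Expected agreement pₑ = Σ (rowᵢ·colᵢ)/N² = (5·8 + 6·6 + 12·9)/23² = 0.3478
κ = (pₒ − pₑ)/(1 − pₑ) = (0.4783 − 0.3478)/(1 − 0.3478) = 0.200

0.200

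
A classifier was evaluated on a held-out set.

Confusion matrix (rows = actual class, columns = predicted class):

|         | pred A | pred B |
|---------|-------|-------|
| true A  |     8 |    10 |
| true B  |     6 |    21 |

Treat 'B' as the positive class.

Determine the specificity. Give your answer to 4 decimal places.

Specificity = TN/(TN+FP) = 8/(8+10) = 0.4444

0.4444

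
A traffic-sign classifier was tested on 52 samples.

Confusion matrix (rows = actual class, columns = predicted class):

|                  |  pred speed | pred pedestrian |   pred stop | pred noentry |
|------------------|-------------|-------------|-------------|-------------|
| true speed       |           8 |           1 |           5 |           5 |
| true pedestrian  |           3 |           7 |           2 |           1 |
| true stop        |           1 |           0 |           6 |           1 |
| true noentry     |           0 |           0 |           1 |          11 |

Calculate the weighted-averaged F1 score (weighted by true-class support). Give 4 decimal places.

Per-class F1 score (2·TP/(2·TP+FP+FN)):
  speed: TP=8, FP=3+1+0=4, FN=1+5+5=11 → 16/31 = 0.51613
  pedestrian: TP=7, FP=1+0+0=1, FN=3+2+1=6 → 14/21 = 0.66667
  stop: TP=6, FP=5+2+1=8, FN=1+0+1=2 → 12/22 = 0.54545
  noentry: TP=11, FP=5+1+1=7, FN=0+0+1=1 → 22/30 = 0.73333
Weighted-F1 score = Σ (supportᵢ/N)·F1 scoreᵢ with N=52: (19/52)·0.51613 + (13/52)·0.66667 + (8/52)·0.54545 + (12/52)·0.73333 = 0.6084

0.6084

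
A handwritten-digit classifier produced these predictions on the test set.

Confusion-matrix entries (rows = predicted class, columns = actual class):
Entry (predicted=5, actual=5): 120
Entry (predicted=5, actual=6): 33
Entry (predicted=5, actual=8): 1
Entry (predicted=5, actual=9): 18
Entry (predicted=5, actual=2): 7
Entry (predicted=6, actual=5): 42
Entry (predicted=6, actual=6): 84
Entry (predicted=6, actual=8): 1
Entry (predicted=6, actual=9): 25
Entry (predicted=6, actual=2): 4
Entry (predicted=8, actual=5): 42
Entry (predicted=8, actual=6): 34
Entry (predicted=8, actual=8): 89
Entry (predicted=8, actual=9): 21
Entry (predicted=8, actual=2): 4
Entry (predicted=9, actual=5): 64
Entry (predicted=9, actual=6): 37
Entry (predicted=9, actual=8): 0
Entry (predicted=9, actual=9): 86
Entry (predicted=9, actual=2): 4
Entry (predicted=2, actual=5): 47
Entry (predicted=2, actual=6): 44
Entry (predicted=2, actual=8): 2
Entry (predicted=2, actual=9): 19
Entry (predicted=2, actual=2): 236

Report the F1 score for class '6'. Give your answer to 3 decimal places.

F1 score = 2·TP/(2·TP+FP+FN).
6: TP=84, FP=42+1+25+4=72, FN=33+34+37+44=148 → 168/388 = 0.4330

0.433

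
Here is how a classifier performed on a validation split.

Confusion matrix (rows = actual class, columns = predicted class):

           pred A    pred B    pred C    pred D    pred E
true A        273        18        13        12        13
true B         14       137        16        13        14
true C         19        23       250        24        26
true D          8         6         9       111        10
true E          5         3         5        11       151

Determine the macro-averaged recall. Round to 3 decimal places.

0.780

Per-class recall (TP/(TP+FN)):
  A: TP=273, FN=18+13+12+13=56 → 273/329 = 0.8298
  B: TP=137, FN=14+16+13+14=57 → 137/194 = 0.7062
  C: TP=250, FN=19+23+24+26=92 → 250/342 = 0.7310
  D: TP=111, FN=8+6+9+10=33 → 111/144 = 0.7708
  E: TP=151, FN=5+3+5+11=24 → 151/175 = 0.8629
Macro-recall = mean = (0.8298 + 0.7062 + 0.7310 + 0.7708 + 0.8629) / 5 = 0.780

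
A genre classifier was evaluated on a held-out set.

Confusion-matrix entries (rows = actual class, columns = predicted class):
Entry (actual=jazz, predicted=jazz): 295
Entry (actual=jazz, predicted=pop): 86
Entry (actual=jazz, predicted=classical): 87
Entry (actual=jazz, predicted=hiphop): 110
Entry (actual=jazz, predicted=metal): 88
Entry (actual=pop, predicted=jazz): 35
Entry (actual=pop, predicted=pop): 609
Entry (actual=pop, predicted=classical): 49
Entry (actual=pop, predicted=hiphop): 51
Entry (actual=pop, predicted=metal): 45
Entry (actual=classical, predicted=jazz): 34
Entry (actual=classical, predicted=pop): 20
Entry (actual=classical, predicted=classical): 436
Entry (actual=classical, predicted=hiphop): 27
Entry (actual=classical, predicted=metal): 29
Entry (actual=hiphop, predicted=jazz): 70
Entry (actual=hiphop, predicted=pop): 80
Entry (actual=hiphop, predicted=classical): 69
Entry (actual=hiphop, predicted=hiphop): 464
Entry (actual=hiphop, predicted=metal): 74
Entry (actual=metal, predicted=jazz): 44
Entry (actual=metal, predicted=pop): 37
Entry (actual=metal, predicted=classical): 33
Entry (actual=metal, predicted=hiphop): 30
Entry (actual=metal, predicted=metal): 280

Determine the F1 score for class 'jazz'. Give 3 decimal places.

0.516

Treat 'jazz' as positive and all other classes as negative.
F1 score = 2·TP/(2·TP+FP+FN).
jazz: TP=295, FP=35+34+70+44=183, FN=86+87+110+88=371 → 590/1144 = 0.5157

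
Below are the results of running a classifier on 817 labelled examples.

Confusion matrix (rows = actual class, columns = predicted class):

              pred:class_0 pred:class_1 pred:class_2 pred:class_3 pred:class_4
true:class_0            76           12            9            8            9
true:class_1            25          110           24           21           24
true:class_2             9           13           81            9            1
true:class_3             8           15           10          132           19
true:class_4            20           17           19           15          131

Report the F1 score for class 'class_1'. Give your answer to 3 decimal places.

0.593

One-vs-rest for 'class_1': TP = diagonal; FP = other classes predicted 'class_1'; FN = 'class_1' predicted as other.
F1 score = 2·TP/(2·TP+FP+FN).
class_1: TP=110, FP=12+13+15+17=57, FN=25+24+21+24=94 → 220/371 = 0.5930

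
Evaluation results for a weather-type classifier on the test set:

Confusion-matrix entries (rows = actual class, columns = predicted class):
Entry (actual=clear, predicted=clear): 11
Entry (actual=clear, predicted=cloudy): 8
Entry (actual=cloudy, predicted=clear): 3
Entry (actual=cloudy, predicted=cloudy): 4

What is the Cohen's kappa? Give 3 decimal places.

0.123

Observed agreement pₒ = trace/N = 15/26 = 0.5769
Expected agreement pₑ = Σ (rowᵢ·colᵢ)/N² = (19·14 + 7·12)/26² = 0.5178
κ = (pₒ − pₑ)/(1 − pₑ) = (0.5769 − 0.5178)/(1 − 0.5178) = 0.123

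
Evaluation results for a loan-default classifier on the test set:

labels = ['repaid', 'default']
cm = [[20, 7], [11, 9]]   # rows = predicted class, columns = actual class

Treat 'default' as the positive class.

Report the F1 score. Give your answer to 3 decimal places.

Precision = TP/(TP+FP) = 9/20 = 0.4500
Recall = TP/(TP+FN) = 9/16 = 0.5625
F1 = 2·TP/(2·TP+FP+FN) = 18/36 = 0.500

0.500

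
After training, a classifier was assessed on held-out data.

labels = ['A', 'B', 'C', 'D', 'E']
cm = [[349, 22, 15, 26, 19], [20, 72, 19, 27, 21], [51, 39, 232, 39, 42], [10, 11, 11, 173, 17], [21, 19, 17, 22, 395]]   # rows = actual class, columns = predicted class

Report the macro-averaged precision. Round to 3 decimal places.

Per-class precision (TP/(TP+FP)):
  A: TP=349, FP=20+51+10+21=102 → 349/451 = 0.7738
  B: TP=72, FP=22+39+11+19=91 → 72/163 = 0.4417
  C: TP=232, FP=15+19+11+17=62 → 232/294 = 0.7891
  D: TP=173, FP=26+27+39+22=114 → 173/287 = 0.6028
  E: TP=395, FP=19+21+42+17=99 → 395/494 = 0.7996
Macro-precision = mean = (0.7738 + 0.4417 + 0.7891 + 0.6028 + 0.7996) / 5 = 0.681

0.681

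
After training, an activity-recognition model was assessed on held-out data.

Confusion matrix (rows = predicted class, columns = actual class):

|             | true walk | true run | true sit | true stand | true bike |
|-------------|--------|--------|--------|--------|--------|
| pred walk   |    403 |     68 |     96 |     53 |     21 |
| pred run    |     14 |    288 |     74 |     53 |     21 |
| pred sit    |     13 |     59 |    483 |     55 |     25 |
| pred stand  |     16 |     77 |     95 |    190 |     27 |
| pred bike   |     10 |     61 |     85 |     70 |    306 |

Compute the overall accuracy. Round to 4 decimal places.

Accuracy = trace / total = (403+288+483+190+306=1670) / 2663 = 1670/2663 = 0.6271

0.6271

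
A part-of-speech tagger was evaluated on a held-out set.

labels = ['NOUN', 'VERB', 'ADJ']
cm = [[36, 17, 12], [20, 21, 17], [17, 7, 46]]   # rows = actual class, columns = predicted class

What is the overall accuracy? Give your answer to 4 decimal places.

0.5337

Accuracy = trace / total = (36+21+46=103) / 193 = 103/193 = 0.5337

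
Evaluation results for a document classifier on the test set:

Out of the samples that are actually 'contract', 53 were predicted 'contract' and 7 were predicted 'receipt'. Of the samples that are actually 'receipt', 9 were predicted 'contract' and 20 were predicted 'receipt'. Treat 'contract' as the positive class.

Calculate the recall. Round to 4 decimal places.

Recall = TP/(TP+FN) = 53/(53+7) = 53/60 = 0.8833

0.8833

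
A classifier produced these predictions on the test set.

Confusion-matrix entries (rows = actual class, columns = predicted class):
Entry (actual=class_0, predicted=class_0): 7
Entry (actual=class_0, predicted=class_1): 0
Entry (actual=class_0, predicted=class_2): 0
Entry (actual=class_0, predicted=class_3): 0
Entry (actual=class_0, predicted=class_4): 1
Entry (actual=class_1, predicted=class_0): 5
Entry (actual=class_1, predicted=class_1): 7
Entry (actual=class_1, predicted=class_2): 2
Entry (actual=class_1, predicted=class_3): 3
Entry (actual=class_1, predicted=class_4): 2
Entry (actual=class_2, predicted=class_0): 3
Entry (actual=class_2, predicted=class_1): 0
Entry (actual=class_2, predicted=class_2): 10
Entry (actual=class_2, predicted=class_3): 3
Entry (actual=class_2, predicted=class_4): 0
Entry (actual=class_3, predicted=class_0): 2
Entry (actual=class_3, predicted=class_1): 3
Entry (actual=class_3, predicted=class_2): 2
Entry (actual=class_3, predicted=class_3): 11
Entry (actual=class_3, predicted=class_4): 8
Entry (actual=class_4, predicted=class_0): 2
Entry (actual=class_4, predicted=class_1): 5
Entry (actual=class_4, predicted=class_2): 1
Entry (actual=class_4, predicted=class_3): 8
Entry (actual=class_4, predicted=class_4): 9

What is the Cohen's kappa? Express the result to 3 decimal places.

Observed agreement pₒ = trace/N = 44/94 = 0.4681
Expected agreement pₑ = Σ (rowᵢ·colᵢ)/N² = (8·19 + 19·15 + 16·15 + 26·25 + 25·20)/94² = 0.2068
κ = (pₒ − pₑ)/(1 − pₑ) = (0.4681 − 0.2068)/(1 − 0.2068) = 0.329

0.329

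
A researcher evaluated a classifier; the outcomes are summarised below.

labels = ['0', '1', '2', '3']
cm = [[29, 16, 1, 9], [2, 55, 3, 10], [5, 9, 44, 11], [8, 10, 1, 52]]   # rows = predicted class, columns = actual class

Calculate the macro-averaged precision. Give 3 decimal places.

0.671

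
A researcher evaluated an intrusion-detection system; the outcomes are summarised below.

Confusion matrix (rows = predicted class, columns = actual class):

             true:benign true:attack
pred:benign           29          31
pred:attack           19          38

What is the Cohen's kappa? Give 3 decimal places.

0.149

Observed agreement pₒ = trace/N = 67/117 = 0.5726
Expected agreement pₑ = Σ (rowᵢ·colᵢ)/N² = (48·60 + 69·57)/117² = 0.4977
κ = (pₒ − pₑ)/(1 − pₑ) = (0.5726 − 0.4977)/(1 − 0.4977) = 0.149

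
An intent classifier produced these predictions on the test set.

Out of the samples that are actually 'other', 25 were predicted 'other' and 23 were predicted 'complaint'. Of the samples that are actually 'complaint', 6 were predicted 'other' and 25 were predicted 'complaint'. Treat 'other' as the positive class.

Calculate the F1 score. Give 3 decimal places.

Precision = TP/(TP+FP) = 25/31 = 0.8065
Recall = TP/(TP+FN) = 25/48 = 0.5208
F1 = 2·TP/(2·TP+FP+FN) = 50/79 = 0.633

0.633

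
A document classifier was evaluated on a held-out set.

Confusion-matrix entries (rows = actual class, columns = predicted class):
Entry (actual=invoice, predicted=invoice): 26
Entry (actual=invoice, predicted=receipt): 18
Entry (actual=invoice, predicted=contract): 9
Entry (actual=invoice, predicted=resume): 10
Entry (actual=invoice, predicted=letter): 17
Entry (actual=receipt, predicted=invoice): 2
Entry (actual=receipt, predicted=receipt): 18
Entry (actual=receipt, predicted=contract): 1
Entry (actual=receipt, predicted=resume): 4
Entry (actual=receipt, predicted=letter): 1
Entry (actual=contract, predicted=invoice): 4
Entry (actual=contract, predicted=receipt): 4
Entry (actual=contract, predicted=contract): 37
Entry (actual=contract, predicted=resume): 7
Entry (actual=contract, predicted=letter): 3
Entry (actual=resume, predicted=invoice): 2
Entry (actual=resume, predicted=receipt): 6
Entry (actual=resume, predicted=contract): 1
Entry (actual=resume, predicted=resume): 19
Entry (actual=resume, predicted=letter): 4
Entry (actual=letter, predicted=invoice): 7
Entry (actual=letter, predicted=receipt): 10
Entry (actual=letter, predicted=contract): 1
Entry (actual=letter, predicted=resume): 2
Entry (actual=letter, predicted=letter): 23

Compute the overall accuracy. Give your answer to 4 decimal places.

0.5212

Accuracy = trace / total = (26+18+37+19+23=123) / 236 = 123/236 = 0.5212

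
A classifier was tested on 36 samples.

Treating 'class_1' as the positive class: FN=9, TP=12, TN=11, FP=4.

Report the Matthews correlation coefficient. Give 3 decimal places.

0.302

MCC = (TP·TN − FP·FN) / √((TP+FP)(TP+FN)(TN+FP)(TN+FN))
Numerator = 12·11 − 4·9 = 96
Denominator = √(16·21·15·20) = √100800 = 317.4902
MCC = 96 / 317.4902 = 0.302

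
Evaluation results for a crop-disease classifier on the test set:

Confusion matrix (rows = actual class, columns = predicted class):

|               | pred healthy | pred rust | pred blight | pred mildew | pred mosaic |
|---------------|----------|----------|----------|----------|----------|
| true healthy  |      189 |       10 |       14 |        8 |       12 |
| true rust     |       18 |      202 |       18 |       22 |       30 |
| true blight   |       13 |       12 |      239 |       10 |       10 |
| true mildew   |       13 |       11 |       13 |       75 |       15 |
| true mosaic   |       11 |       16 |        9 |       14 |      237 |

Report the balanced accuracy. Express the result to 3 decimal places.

0.753

Balanced accuracy = mean of per-class recall.
  healthy: recall = 189/233 = 0.8112
  rust: recall = 202/290 = 0.6966
  blight: recall = 239/284 = 0.8415
  mildew: recall = 75/127 = 0.5906
  mosaic: recall = 237/287 = 0.8258
Mean = (0.8112 + 0.6966 + 0.8415 + 0.5906 + 0.8258) / 5 = 0.753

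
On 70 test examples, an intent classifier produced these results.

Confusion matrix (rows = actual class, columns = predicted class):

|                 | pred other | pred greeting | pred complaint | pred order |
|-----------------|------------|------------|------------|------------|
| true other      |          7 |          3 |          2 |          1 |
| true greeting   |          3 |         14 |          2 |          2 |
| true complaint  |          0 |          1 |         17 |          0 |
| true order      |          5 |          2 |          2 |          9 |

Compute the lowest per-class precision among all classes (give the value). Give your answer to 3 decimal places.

Per-class precision (TP/(TP+FP)):
  other: TP=7, FP=3+0+5=8 → 7/15 = 0.4667
  greeting: TP=14, FP=3+1+2=6 → 14/20 = 0.7000
  complaint: TP=17, FP=2+2+2=6 → 17/23 = 0.7391
  order: TP=9, FP=1+2+0=3 → 9/12 = 0.7500
Lowest is class 'other' with precision = 0.467.

0.467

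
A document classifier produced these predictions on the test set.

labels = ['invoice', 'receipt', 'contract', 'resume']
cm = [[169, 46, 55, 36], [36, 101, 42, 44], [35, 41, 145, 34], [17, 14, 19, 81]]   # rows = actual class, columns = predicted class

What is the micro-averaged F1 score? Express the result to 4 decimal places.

0.5421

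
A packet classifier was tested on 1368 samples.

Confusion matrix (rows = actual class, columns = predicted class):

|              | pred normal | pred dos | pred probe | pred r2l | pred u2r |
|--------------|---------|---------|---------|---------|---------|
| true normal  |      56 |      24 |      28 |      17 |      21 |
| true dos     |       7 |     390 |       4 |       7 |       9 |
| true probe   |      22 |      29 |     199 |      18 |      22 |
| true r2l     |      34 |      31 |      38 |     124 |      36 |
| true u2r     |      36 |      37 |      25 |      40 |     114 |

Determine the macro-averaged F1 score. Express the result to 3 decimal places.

Per-class F1 score (2·TP/(2·TP+FP+FN)):
  normal: TP=56, FP=7+22+34+36=99, FN=24+28+17+21=90 → 112/301 = 0.3721
  dos: TP=390, FP=24+29+31+37=121, FN=7+4+7+9=27 → 780/928 = 0.8405
  probe: TP=199, FP=28+4+38+25=95, FN=22+29+18+22=91 → 398/584 = 0.6815
  r2l: TP=124, FP=17+7+18+40=82, FN=34+31+38+36=139 → 248/469 = 0.5288
  u2r: TP=114, FP=21+9+22+36=88, FN=36+37+25+40=138 → 228/454 = 0.5022
Macro-F1 score = mean = (0.3721 + 0.8405 + 0.6815 + 0.5288 + 0.5022) / 5 = 0.585

0.585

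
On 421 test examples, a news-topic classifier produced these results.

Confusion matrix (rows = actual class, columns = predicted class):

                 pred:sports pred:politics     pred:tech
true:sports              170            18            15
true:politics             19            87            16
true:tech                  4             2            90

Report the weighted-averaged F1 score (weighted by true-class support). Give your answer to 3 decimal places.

Per-class F1 score (2·TP/(2·TP+FP+FN)):
  sports: TP=170, FP=19+4=23, FN=18+15=33 → 340/396 = 0.8586
  politics: TP=87, FP=18+2=20, FN=19+16=35 → 174/229 = 0.7598
  tech: TP=90, FP=15+16=31, FN=4+2=6 → 180/217 = 0.8295
Weighted-F1 score = Σ (supportᵢ/N)·F1 scoreᵢ with N=421: (203/421)·0.8586 + (122/421)·0.7598 + (96/421)·0.8295 = 0.823

0.823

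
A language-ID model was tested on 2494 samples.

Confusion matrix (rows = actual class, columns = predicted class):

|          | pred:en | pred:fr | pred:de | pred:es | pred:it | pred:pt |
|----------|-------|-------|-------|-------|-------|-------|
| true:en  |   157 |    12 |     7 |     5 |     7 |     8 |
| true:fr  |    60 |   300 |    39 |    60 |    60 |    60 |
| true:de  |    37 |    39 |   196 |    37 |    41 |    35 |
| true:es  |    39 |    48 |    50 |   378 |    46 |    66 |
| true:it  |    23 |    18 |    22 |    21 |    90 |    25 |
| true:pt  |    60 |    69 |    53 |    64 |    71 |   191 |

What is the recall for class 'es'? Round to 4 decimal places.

0.6029

Take TP from the diagonal, FP from the rest of the 'es' prediction marginal, FN from the rest of the 'es' actual marginal.
recall = TP/(TP+FN).
es: TP=378, FN=39+48+50+46+66=249 → 378/627 = 0.60287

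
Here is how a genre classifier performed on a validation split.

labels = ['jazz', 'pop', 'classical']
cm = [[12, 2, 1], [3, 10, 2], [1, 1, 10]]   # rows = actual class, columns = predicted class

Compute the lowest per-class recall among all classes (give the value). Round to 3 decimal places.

0.667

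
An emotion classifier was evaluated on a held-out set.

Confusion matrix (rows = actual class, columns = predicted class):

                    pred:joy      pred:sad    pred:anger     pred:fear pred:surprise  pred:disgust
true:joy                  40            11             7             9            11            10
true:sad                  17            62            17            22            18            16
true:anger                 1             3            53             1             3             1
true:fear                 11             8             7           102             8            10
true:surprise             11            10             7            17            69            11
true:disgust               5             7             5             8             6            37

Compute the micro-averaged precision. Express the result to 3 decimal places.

0.566

Micro-averaging pools counts across classes: ΣTP=363, ΣFP=278, ΣFN=278.
Micro-precision = TP/(TP+FP) on pooled counts = 0.566 (equals overall accuracy in single-label multiclass).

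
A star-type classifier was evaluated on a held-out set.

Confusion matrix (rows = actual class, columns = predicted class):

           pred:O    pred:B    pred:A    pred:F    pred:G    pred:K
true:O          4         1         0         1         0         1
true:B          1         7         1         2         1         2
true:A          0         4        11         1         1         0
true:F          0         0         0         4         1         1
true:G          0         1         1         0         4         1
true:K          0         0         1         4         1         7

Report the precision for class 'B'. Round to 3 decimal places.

0.538

Take TP from the diagonal, FP from the rest of the 'B' prediction marginal, FN from the rest of the 'B' actual marginal.
precision = TP/(TP+FP).
B: TP=7, FP=1+4+0+1+0=6 → 7/13 = 0.5385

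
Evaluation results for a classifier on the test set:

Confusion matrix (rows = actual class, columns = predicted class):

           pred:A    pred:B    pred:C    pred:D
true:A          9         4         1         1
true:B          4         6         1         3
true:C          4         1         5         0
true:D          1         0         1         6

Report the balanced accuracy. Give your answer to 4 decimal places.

0.5696

Balanced accuracy = mean of per-class recall.
  A: recall = 9/15 = 0.60000
  B: recall = 6/14 = 0.42857
  C: recall = 5/10 = 0.50000
  D: recall = 6/8 = 0.75000
Mean = (0.60000 + 0.42857 + 0.50000 + 0.75000) / 4 = 0.5696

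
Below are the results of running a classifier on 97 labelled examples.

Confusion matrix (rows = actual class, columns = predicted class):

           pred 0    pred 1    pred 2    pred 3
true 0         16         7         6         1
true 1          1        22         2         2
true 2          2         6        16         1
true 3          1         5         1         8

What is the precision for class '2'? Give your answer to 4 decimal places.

precision = TP/(TP+FP).
2: TP=16, FP=6+2+1=9 → 16/25 = 0.64000

0.6400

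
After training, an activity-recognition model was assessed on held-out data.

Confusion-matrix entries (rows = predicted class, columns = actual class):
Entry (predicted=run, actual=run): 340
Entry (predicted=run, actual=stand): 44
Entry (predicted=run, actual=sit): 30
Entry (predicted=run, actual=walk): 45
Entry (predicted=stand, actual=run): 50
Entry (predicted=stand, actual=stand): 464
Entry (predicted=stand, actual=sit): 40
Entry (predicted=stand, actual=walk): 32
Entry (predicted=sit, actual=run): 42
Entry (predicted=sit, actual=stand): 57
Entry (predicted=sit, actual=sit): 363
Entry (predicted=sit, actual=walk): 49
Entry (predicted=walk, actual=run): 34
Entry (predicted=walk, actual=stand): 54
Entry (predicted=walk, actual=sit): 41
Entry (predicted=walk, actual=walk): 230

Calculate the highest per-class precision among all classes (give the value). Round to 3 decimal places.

Per-class precision (TP/(TP+FP)):
  run: TP=340, FP=44+30+45=119 → 340/459 = 0.7407
  stand: TP=464, FP=50+40+32=122 → 464/586 = 0.7918
  sit: TP=363, FP=42+57+49=148 → 363/511 = 0.7104
  walk: TP=230, FP=34+54+41=129 → 230/359 = 0.6407
Highest is class 'stand' with precision = 0.792.

0.792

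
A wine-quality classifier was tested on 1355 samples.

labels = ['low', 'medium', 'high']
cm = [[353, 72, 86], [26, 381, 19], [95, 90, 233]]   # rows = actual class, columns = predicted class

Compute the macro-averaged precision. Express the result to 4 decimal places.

0.7119

Per-class precision (TP/(TP+FP)):
  low: TP=353, FP=26+95=121 → 353/474 = 0.74473
  medium: TP=381, FP=72+90=162 → 381/543 = 0.70166
  high: TP=233, FP=86+19=105 → 233/338 = 0.68935
Macro-precision = mean = (0.74473 + 0.70166 + 0.68935) / 3 = 0.7119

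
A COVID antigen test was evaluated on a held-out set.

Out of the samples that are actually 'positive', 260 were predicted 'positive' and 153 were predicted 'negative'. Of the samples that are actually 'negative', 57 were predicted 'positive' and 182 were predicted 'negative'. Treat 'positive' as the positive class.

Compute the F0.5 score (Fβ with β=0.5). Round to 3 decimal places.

Fβ = (1+β²)·TP / ((1+β²)·TP + β²·FN + FP), with β²=1/4
= 1.25·260 / (1.25·260 + 0.25·153 + 57) = 0.773

0.773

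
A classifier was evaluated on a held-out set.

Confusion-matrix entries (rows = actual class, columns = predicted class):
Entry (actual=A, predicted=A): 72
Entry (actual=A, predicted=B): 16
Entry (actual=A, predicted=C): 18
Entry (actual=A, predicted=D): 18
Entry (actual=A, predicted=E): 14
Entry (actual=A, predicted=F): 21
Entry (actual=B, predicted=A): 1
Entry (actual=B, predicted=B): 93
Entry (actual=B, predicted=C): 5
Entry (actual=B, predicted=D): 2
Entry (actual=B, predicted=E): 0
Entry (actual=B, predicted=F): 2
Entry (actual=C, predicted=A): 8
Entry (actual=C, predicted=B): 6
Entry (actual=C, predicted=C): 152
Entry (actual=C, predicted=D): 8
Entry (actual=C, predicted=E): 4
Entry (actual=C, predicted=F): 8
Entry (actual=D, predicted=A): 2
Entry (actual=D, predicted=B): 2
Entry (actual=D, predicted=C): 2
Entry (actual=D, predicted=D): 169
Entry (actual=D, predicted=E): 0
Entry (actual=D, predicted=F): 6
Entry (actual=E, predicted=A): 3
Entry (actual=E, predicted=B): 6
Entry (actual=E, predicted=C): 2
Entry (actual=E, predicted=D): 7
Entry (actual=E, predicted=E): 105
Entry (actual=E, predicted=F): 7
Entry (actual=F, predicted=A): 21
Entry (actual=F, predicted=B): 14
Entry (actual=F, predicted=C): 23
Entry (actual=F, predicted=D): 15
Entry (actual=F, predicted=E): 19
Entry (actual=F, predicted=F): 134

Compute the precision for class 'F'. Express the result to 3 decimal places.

Take TP from the diagonal, FP from the rest of the 'F' prediction marginal, FN from the rest of the 'F' actual marginal.
precision = TP/(TP+FP).
F: TP=134, FP=21+2+8+6+7=44 → 134/178 = 0.7528

0.753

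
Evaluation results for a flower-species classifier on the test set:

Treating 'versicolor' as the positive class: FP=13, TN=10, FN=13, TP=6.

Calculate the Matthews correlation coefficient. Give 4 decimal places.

-0.2494

MCC = (TP·TN − FP·FN) / √((TP+FP)(TP+FN)(TN+FP)(TN+FN))
Numerator = 6·10 − 13·13 = -109
Denominator = √(19·19·23·23) = √190969 = 437.0000
MCC = -109 / 437.0000 = -0.2494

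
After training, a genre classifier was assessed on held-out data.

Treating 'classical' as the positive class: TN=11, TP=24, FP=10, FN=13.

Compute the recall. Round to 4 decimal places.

Recall = TP/(TP+FN) = 24/(24+13) = 24/37 = 0.6486

0.6486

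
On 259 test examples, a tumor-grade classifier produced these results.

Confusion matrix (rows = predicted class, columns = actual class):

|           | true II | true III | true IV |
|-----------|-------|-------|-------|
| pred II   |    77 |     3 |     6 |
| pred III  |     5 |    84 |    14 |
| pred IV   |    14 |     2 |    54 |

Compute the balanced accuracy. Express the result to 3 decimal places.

Balanced accuracy = mean of per-class recall.
  II: recall = 77/96 = 0.8021
  III: recall = 84/89 = 0.9438
  IV: recall = 54/74 = 0.7297
Mean = (0.8021 + 0.9438 + 0.7297) / 3 = 0.825

0.825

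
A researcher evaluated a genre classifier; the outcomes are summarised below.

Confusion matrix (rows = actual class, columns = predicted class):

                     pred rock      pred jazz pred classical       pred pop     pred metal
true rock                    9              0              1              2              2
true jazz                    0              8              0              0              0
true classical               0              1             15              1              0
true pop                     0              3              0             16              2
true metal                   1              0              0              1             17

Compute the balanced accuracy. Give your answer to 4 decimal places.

Balanced accuracy = mean of per-class recall.
  rock: recall = 9/14 = 0.64286
  jazz: recall = 8/8 = 1.00000
  classical: recall = 15/17 = 0.88235
  pop: recall = 16/21 = 0.76190
  metal: recall = 17/19 = 0.89474
Mean = (0.64286 + 1.00000 + 0.88235 + 0.76190 + 0.89474) / 5 = 0.8364

0.8364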